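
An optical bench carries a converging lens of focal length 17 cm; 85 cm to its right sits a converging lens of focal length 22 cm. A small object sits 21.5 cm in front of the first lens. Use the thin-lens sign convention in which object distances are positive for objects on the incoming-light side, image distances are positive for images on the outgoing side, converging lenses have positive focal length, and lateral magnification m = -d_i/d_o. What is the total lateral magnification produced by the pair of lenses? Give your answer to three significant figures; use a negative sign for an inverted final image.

-4.56

First lens: d_i1 = 1/(1/17 - 1/21.5) = 81.222 cm.
m_1 = -(81.222)/21.5 = -3.7778.
The intermediate image is 81.222 cm to the right of lens 1, so d_o2 = L - d_i1 = 85 - 81.222 = 3.778 cm.
Second lens: d_i2 = 1/(1/22 - 1/(3.778)) = -4.561 cm.
m_2 = -(-4.561)/(3.778) = 1.2073.
The system's lateral magnification is m_1 m_2 = (-3.7778)(1.2073) = -4.5610.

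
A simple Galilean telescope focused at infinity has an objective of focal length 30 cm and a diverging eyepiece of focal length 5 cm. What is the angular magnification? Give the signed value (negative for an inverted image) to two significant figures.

6.0

M = -f_obj/f_eye = -30/(-5) = 6.000.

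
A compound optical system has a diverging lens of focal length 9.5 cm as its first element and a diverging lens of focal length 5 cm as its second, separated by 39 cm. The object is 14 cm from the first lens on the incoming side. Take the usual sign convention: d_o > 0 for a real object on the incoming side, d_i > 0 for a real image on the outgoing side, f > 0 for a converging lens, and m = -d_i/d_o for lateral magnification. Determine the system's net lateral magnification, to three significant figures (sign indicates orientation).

First lens: d_i1 = 1/(1/(-9.5) - 1/14) = -5.660 cm.
m_1 = -(-5.660)/14 = 0.4043.
The intermediate image is virtual, 5.660 cm to the left of lens 1, so d_o2 = L - d_i1 = 39 - (-5.660) = 44.660 cm.
Second lens: d_i2 = 1/(1/(-5) - 1/(44.660)) = -4.497 cm.
m_2 = -(-4.497)/(44.660) = 0.1007.
The system's lateral magnification is m_1 m_2 = (0.4043)(0.1007) = 0.0407.

0.0407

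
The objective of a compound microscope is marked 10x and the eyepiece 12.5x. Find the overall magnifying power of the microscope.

125

The overall magnification of a compound microscope is the product of the objective and eyepiece magnifications:
M = M_obj x M_eye = 10 x 12.5 = 125.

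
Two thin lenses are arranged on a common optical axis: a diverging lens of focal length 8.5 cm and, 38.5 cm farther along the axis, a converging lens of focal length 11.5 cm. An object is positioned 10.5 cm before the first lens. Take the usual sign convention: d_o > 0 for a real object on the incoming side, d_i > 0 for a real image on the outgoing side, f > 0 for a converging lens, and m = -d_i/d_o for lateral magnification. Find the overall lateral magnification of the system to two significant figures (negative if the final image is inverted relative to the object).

First lens: d_i1 = 1/(1/(-8.5) - 1/10.5) = -4.697 cm.
m_1 = -(-4.697)/10.5 = 0.4474.
The intermediate image is virtual, 4.697 cm to the left of lens 1, so d_o2 = L - d_i1 = 38.5 - (-4.697) = 43.197 cm.
Second lens: d_i2 = 1/(1/11.5 - 1/(43.197)) = 15.672 cm.
m_2 = -(15.672)/(43.197) = -0.3628.
Overall magnification: m = m_1 m_2 = -0.1623.

-0.16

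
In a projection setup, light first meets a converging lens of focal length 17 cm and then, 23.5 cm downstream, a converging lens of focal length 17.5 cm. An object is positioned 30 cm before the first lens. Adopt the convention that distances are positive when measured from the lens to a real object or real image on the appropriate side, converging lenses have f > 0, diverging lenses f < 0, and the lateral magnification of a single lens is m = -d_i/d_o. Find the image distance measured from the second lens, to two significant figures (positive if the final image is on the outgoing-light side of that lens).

Applying the thin-lens equation to the first lens, 1/17 = 1/30 + 1/d_i1, which gives d_i1 = 39.231 cm.
This image would form 39.231 cm past lens 1, i.e. 15.731 cm beyond lens 2, so it is a virtual object for lens 2: d_o2 = 23.5 - 39.231 = -15.731 cm.
Applying the thin-lens equation again with f_2 = 17.5 cm and d_o2 = -15.731 cm gives d_i2 = 8.284 cm.

8.3 cm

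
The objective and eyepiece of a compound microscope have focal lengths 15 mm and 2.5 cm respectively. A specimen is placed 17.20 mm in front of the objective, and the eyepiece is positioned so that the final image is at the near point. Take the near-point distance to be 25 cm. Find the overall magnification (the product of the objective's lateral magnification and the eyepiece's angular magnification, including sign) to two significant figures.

-75

Convert to cm: f_obj = 15 mm = 1.5 cm; d_o = 17.20 mm = 1.72 cm.
Objective: 1/d_i = 1/f_obj - 1/d_o = 1/1.5 - 1/1.72 = 0.08527 cm^-1, so d_i = 11.727 cm.
m_obj = -d_i/d_o = -11.727/1.72 = -6.818.
Eyepiece angular magnification (image at near point): M_eye = 1 + D/f_e = 1 + 25/2.5 = 11.000.
Overall M = m_obj x M_eye = (-6.818)(11.000) = -75.00.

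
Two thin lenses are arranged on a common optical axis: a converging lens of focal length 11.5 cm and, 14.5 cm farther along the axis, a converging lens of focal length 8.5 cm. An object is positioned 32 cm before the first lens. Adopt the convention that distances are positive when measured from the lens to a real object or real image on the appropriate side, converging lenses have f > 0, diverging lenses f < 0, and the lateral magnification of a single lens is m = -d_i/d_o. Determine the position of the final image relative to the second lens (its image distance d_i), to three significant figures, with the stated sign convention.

Applying the thin-lens equation to the first lens, 1/11.5 = 1/32 + 1/d_i1, which gives d_i1 = 17.951 cm.
This image would form 17.951 cm past lens 1, i.e. 3.451 cm beyond lens 2, so it is a virtual object for lens 2: d_o2 = 14.5 - 17.951 = -3.451 cm.
Applying the thin-lens equation again with f_2 = 8.5 cm and d_o2 = -3.451 cm gives d_i2 = 2.455 cm.

2.45 cm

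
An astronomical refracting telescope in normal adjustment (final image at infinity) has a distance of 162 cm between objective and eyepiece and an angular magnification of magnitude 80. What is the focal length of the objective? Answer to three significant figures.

In normal adjustment the tube length equals f_obj + f_eye and |M| = f_obj/f_eye.
So f_obj = 80 f_eye and 80 f_eye + f_eye = 162 cm, giving f_eye = 162/81 = 2.000 cm and f_obj = 160.000 cm.

160 cm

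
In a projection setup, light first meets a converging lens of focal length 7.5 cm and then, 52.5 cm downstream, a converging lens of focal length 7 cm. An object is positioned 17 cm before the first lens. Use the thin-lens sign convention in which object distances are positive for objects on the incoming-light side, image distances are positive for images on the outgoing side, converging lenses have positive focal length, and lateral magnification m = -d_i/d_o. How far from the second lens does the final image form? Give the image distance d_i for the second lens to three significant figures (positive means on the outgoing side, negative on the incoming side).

8.53 cm

First lens: d_i1 = 1/(1/7.5 - 1/17) = 13.421 cm.
Object distance for lens 2: d_o2 = 52.5 - 13.421 = 39.079 cm.
Second lens: d_i2 = 1/(1/7 - 1/(39.079)) = 8.527 cm.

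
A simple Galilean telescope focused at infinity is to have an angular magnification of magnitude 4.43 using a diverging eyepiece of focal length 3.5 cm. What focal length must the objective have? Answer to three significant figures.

15.5 cm

|M| = f_obj/|f_eye|, so f_obj = |M| x |f_eye| = 4.43 x 3.5 = 15.505 cm.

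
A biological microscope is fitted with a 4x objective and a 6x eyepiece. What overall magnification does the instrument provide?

The overall magnification of a compound microscope is the product of the objective and eyepiece magnifications:
M = M_obj x M_eye = 4 x 6 = 24.

24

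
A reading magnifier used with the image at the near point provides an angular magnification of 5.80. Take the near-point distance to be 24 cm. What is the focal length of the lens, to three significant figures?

5.00 cm

For the image at the near point, M = 1 + D/f.
f = D/(M - 1) = 24/(5.8 - 1) = 5.000 cm.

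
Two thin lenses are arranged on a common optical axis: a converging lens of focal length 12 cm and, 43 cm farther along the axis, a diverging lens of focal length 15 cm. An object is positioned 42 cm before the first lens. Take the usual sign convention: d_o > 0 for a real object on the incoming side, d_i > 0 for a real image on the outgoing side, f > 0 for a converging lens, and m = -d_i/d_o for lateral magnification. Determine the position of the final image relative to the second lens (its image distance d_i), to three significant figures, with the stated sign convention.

-9.54 cm

Applying the thin-lens equation to the first lens, 1/12 = 1/42 + 1/d_i1, which gives d_i1 = 16.800 cm.
Object distance for lens 2: d_o2 = 43 - 16.800 = 26.200 cm.
Applying the thin-lens equation again with f_2 = -15 cm and d_o2 = 26.200 cm gives d_i2 = -9.539 cm.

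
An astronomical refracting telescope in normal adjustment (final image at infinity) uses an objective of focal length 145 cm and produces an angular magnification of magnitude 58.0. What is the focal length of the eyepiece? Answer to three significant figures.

2.50 cm

|M| = f_obj/f_eye, so f_eye = f_obj/|M| = 145/58.0 = 2.500 cm.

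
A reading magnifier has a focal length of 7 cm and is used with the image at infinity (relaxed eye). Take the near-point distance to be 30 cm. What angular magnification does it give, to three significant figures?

4.29

M = D/f = 30/7 = 4.286.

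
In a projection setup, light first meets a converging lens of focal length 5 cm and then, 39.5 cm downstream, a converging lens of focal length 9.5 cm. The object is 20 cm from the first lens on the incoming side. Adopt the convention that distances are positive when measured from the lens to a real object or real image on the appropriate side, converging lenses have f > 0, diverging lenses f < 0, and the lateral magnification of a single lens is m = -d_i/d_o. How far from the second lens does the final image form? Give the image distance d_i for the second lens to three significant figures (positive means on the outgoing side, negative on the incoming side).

13.4 cm

First lens: d_i1 = 1/(1/5 - 1/20) = 6.667 cm.
That image sits 32.833 cm in front of the second lens, so d_o2 = 32.833 cm.
Second lens: d_i2 = 1/(1/9.5 - 1/(32.833)) = 13.368 cm.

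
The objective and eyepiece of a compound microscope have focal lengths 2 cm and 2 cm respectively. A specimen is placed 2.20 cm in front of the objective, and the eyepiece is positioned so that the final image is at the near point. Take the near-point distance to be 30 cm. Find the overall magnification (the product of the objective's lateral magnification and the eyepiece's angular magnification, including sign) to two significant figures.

Objective: 1/d_i = 1/f_obj - 1/d_o = 1/2 - 1/2.20 = 0.04545 cm^-1, so d_i = 22.000 cm.
m_obj = -d_i/d_o = -22.000/2.20 = -10.000.
Eyepiece angular magnification (image at near point): M_eye = 1 + D/f_e = 1 + 30/2 = 16.000.
Overall M = m_obj x M_eye = (-10.000)(16.000) = -160.00.

-160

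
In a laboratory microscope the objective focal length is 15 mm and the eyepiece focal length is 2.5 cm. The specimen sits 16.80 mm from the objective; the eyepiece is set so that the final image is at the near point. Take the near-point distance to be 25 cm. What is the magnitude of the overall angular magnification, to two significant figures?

Convert to cm: f_obj = 15 mm = 1.5 cm; d_o = 16.80 mm = 1.68 cm.
Objective: 1/d_i = 1/f_obj - 1/d_o = 1/1.5 - 1/1.68 = 0.07143 cm^-1, so d_i = 14.000 cm.
m_obj = -d_i/d_o = -14.000/1.68 = -8.333.
Eyepiece angular magnification (image at near point): M_eye = 1 + D/f_e = 1 + 25/2.5 = 11.000.
Overall M = m_obj x M_eye = (-8.333)(11.000) = -91.67.
|M| = 91.67.

92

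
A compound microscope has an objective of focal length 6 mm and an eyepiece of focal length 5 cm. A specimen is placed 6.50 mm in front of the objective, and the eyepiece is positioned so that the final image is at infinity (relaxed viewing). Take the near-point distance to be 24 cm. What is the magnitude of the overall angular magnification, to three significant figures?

Convert to cm: f_obj = 6 mm = 0.6 cm; d_o = 6.50 mm = 0.65 cm.
Objective: 1/d_i = 1/f_obj - 1/d_o = 1/0.6 - 1/0.65 = 0.12821 cm^-1, so d_i = 7.800 cm.
m_obj = -d_i/d_o = -7.800/0.65 = -12.000.
Eyepiece angular magnification (image at infinity): M_eye = D/f_e = 24/5 = 4.800.
Overall M = m_obj x M_eye = (-12.000)(4.800) = -57.60.
|M| = 57.60.

57.6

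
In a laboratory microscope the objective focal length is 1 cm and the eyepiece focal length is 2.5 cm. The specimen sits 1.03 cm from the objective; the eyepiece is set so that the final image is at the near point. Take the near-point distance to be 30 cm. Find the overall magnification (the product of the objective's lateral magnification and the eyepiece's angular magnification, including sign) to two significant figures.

Objective: 1/d_i = 1/f_obj - 1/d_o = 1/1 - 1/1.03 = 0.02913 cm^-1, so d_i = 34.333 cm.
m_obj = -d_i/d_o = -34.333/1.03 = -33.333.
Eyepiece angular magnification (image at near point): M_eye = 1 + D/f_e = 1 + 30/2.5 = 13.000.
Overall M = m_obj x M_eye = (-33.333)(13.000) = -433.33.

-430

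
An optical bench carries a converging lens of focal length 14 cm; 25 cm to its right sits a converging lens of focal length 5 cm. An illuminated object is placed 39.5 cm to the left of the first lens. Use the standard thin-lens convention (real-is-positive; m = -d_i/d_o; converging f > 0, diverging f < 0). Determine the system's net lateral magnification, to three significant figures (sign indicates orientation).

-1.63

Applying the thin-lens equation to the first lens, 1/14 = 1/39.5 + 1/d_i1, which gives d_i1 = 21.686 cm.
Its lateral magnification is m_1 = -d_i1/d_o1 = -(21.686)/39.5 = -0.5490.
Object distance for lens 2: d_o2 = 25 - 21.686 = 3.314 cm.
Applying the thin-lens equation again with f_2 = 5 cm and d_o2 = 3.314 cm gives d_i2 = -9.826 cm.
m_2 = -(-9.826)/(3.314) = 2.9651.
Total m = m_1 x m_2 = (-0.5490)(2.9651) = -1.6279.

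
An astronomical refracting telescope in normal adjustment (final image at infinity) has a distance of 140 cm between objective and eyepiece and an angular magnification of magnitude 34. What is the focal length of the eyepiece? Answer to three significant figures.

In normal adjustment the tube length equals f_obj + f_eye and |M| = f_obj/f_eye.
So f_obj = 34 f_eye and 34 f_eye + f_eye = 140 cm, giving f_eye = 140/35 = 4.000 cm and f_obj = 136.000 cm.

4.00 cm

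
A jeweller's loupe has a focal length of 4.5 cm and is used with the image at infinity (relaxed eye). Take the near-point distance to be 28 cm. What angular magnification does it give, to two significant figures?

M = D/f = 28/4.5 = 6.222.

6.2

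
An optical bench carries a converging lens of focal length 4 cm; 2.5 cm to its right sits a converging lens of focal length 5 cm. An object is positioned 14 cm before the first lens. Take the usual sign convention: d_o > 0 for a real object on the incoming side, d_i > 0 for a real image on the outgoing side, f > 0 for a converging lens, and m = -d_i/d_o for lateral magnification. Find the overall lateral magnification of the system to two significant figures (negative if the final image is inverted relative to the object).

-0.25

Applying the thin-lens equation to the first lens, 1/4 = 1/14 + 1/d_i1, which gives d_i1 = 5.600 cm.
Its lateral magnification is m_1 = -d_i1/d_o1 = -(5.600)/14 = -0.4000.
This image would form 5.600 cm past lens 1, i.e. 3.100 cm beyond lens 2, so it is a virtual object for lens 2: d_o2 = 2.5 - 5.600 = -3.100 cm.
Applying the thin-lens equation again with f_2 = 5 cm and d_o2 = -3.100 cm gives d_i2 = 1.914 cm.
m_2 = -(1.914)/(-3.100) = 0.6173.
The system's lateral magnification is m_1 m_2 = (-0.4000)(0.6173) = -0.2469.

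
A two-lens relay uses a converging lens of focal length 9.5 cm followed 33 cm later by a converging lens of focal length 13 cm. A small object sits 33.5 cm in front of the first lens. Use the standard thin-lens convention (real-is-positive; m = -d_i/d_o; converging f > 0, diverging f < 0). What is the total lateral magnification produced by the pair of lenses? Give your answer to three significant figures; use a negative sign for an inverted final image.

Lens 1: 1/d_i1 = 1/f_1 - 1/d_o1 = 1/9.5 - 1/33.5 = 0.07541 cm^-1, so d_i1 = 13.260 cm.
m_1 = -(13.260)/33.5 = -0.3958.
The intermediate image is 13.260 cm to the right of lens 1, so d_o2 = L - d_i1 = 33 - 13.260 = 19.740 cm.
Lens 2: 1/d_i2 = 1/f_2 - 1/d_o2 = 1/13 - 1/(19.740) = 0.02626 cm^-1, so d_i2 = 38.076 cm.
m_2 = -(38.076)/(19.740) = -1.9289.
The system's lateral magnification is m_1 m_2 = (-0.3958)(-1.9289) = 0.7635.

0.764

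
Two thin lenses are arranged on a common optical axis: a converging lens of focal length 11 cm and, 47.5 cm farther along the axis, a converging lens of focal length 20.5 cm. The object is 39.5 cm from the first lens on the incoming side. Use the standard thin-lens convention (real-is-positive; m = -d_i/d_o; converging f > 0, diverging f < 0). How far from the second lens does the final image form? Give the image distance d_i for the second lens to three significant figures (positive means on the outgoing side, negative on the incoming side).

56.3 cm

Applying the thin-lens equation to the first lens, 1/11 = 1/39.5 + 1/d_i1, which gives d_i1 = 15.246 cm.
The intermediate image is 15.246 cm to the right of lens 1, so d_o2 = L - d_i1 = 47.5 - 15.246 = 32.254 cm.
Applying the thin-lens equation again with f_2 = 20.5 cm and d_o2 = 32.254 cm gives d_i2 = 56.253 cm.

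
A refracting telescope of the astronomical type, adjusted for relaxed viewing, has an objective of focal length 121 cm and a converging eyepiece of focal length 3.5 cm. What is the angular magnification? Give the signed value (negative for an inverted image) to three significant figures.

M = -f_obj/f_eye = -121/(3.5) = -34.571.

-34.6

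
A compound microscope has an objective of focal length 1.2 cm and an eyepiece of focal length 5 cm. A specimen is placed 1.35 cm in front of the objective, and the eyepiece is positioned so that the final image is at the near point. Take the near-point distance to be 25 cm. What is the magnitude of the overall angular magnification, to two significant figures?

48

Objective: 1/d_i = 1/f_obj - 1/d_o = 1/1.2 - 1/1.35 = 0.09259 cm^-1, so d_i = 10.800 cm.
m_obj = -d_i/d_o = -10.800/1.35 = -8.000.
Eyepiece angular magnification (image at near point): M_eye = 1 + D/f_e = 1 + 25/5 = 6.000.
Overall M = m_obj x M_eye = (-8.000)(6.000) = -48.00.
|M| = 48.00.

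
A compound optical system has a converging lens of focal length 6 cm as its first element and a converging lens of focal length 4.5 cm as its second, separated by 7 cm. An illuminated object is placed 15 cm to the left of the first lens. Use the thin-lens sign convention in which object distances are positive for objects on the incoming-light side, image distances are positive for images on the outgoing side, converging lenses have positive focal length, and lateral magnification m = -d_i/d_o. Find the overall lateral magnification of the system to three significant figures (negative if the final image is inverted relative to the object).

-0.400

Lens 1: 1/d_i1 = 1/f_1 - 1/d_o1 = 1/6 - 1/15 = 0.10000 cm^-1, so d_i1 = 10.000 cm.
m_1 = -(10.000)/15 = -0.6667.
This image would form 10.000 cm past lens 1, i.e. 3.000 cm beyond lens 2, so it is a virtual object for lens 2: d_o2 = 7 - 10.000 = -3.000 cm.
Lens 2: 1/d_i2 = 1/f_2 - 1/d_o2 = 1/4.5 - 1/(-3.000) = 0.55556 cm^-1, so d_i2 = 1.800 cm.
m_2 = -(1.800)/(-3.000) = 0.6000.
Total m = m_1 x m_2 = (-0.6667)(0.6000) = -0.4000.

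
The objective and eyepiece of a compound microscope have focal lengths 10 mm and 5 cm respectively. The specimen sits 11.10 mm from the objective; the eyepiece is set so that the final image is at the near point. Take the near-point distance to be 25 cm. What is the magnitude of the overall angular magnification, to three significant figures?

54.5

Convert to cm: f_obj = 10 mm = 1 cm; d_o = 11.10 mm = 1.11 cm.
Objective: 1/d_i = 1/f_obj - 1/d_o = 1/1 - 1/1.11 = 0.09910 cm^-1, so d_i = 10.091 cm.
m_obj = -d_i/d_o = -10.091/1.11 = -9.091.
Eyepiece angular magnification (image at near point): M_eye = 1 + D/f_e = 1 + 25/5 = 6.000.
Overall M = m_obj x M_eye = (-9.091)(6.000) = -54.55.
|M| = 54.55.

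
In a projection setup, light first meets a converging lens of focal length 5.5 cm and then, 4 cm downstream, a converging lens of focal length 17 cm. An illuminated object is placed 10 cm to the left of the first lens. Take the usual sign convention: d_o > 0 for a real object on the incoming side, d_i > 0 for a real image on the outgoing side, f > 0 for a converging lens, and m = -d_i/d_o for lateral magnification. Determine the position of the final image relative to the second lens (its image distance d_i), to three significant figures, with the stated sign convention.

Lens 1: 1/d_i1 = 1/f_1 - 1/d_o1 = 1/5.5 - 1/10 = 0.08182 cm^-1, so d_i1 = 12.222 cm.
Since 12.222 cm > 4 cm, the first image lies past the second lens and serves as a virtual object: d_o2 = L - d_i1 = -8.222 cm.
Lens 2: 1/d_i2 = 1/f_2 - 1/d_o2 = 1/17 - 1/(-8.222) = 0.18045 cm^-1, so d_i2 = 5.542 cm.

5.54 cm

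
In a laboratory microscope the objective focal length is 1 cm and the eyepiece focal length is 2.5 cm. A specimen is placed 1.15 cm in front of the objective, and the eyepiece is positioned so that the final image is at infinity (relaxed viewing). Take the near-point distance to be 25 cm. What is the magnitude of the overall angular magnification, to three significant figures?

Objective: 1/d_i = 1/f_obj - 1/d_o = 1/1 - 1/1.15 = 0.13043 cm^-1, so d_i = 7.667 cm.
m_obj = -d_i/d_o = -7.667/1.15 = -6.667.
Eyepiece angular magnification (image at infinity): M_eye = D/f_e = 25/2.5 = 10.000.
Overall M = m_obj x M_eye = (-6.667)(10.000) = -66.67.
|M| = 66.67.

66.7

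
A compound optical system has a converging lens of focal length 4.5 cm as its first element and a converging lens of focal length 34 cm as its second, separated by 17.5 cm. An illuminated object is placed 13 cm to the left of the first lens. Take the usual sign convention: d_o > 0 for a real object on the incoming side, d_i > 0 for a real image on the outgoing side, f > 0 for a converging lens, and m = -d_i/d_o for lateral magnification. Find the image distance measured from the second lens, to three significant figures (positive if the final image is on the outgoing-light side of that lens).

-15.4 cm

Applying the thin-lens equation to the first lens, 1/4.5 = 1/13 + 1/d_i1, which gives d_i1 = 6.882 cm.
That image sits 10.618 cm in front of the second lens, so d_o2 = 10.618 cm.
Applying the thin-lens equation again with f_2 = 34 cm and d_o2 = 10.618 cm gives d_i2 = -15.439 cm.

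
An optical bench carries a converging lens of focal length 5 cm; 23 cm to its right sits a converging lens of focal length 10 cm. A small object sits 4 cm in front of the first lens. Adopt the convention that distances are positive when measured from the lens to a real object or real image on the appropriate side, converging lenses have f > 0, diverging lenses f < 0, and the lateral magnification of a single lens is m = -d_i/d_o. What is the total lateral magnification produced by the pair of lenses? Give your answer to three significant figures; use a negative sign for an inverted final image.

Applying the thin-lens equation to the first lens, 1/5 = 1/4 + 1/d_i1, which gives d_i1 = -20.000 cm.
Its lateral magnification is m_1 = -d_i1/d_o1 = -(-20.000)/4 = 5.0000.
The intermediate image is virtual, 20.000 cm to the left of lens 1, so d_o2 = L - d_i1 = 23 - (-20.000) = 43.000 cm.
Applying the thin-lens equation again with f_2 = 10 cm and d_o2 = 43.000 cm gives d_i2 = 13.030 cm.
m_2 = -(13.030)/(43.000) = -0.3030.
Total m = m_1 x m_2 = (5.0000)(-0.3030) = -1.5152.

-1.52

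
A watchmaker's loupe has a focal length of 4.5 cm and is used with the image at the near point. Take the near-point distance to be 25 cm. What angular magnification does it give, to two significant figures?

M = 1 + D/f = 1 + 25/4.5 = 6.556.

6.6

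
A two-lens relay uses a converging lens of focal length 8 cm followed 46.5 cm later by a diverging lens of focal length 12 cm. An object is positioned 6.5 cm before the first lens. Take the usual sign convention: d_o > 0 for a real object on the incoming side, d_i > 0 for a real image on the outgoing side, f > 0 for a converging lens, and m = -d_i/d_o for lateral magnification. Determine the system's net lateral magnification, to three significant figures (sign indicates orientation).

Applying the thin-lens equation to the first lens, 1/8 = 1/6.5 + 1/d_i1, which gives d_i1 = -34.667 cm.
Its lateral magnification is m_1 = -d_i1/d_o1 = -(-34.667)/6.5 = 5.3333.
With d_i1 < 0 the first image is virtual and lies on the object side; the object distance for lens 2 is d_o2 = 46.5 - (-34.667) = 81.167 cm.
Applying the thin-lens equation again with f_2 = -12 cm and d_o2 = 81.167 cm gives d_i2 = -10.454 cm.
m_2 = -(-10.454)/(81.167) = 0.1288.
The system's lateral magnification is m_1 m_2 = (5.3333)(0.1288) = 0.6869.

0.687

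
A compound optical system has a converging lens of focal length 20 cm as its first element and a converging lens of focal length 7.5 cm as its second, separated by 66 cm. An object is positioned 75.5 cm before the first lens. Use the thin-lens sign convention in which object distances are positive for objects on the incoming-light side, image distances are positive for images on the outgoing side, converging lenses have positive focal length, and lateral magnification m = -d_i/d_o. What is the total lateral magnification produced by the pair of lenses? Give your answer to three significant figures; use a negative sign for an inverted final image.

Lens 1: 1/d_i1 = 1/f_1 - 1/d_o1 = 1/20 - 1/75.5 = 0.03675 cm^-1, so d_i1 = 27.207 cm.
m_1 = -(27.207)/75.5 = -0.3604.
The intermediate image is 27.207 cm to the right of lens 1, so d_o2 = L - d_i1 = 66 - 27.207 = 38.793 cm.
Lens 2: 1/d_i2 = 1/f_2 - 1/d_o2 = 1/7.5 - 1/(38.793) = 0.10756 cm^-1, so d_i2 = 9.298 cm.
m_2 = -(9.298)/(38.793) = -0.2397.
Total m = m_1 x m_2 = (-0.3604)(-0.2397) = 0.0864.

0.0864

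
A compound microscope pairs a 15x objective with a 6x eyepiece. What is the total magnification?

90

The overall magnification of a compound microscope is the product of the objective and eyepiece magnifications:
M = M_obj x M_eye = 15 x 6 = 90.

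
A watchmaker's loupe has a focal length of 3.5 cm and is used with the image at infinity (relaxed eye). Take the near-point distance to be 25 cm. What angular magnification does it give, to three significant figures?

M = D/f = 25/3.5 = 7.143.

7.14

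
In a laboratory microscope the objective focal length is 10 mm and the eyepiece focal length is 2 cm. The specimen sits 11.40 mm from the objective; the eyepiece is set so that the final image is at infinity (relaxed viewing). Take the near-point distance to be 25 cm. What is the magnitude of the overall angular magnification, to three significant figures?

89.3

Convert to cm: f_obj = 10 mm = 1 cm; d_o = 11.40 mm = 1.14 cm.
Objective: 1/d_i = 1/f_obj - 1/d_o = 1/1 - 1/1.14 = 0.12281 cm^-1, so d_i = 8.143 cm.
m_obj = -d_i/d_o = -8.143/1.14 = -7.143.
Eyepiece angular magnification (image at infinity): M_eye = D/f_e = 25/2 = 12.500.
Overall M = m_obj x M_eye = (-7.143)(12.500) = -89.29.
|M| = 89.29.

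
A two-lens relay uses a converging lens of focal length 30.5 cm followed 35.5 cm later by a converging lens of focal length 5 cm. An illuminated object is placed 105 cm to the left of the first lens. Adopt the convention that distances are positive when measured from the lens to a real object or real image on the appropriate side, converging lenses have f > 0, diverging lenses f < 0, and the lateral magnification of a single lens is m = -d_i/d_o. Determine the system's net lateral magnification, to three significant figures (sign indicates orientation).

Applying the thin-lens equation to the first lens, 1/30.5 = 1/105 + 1/d_i1, which gives d_i1 = 42.987 cm.
Its lateral magnification is m_1 = -d_i1/d_o1 = -(42.987)/105 = -0.4094.
Since 42.987 cm > 35.5 cm, the first image lies past the second lens and serves as a virtual object: d_o2 = L - d_i1 = -7.487 cm.
Applying the thin-lens equation again with f_2 = 5 cm and d_o2 = -7.487 cm gives d_i2 = 2.998 cm.
m_2 = -(2.998)/(-7.487) = 0.4004.
Overall magnification: m = m_1 m_2 = -0.1639.

-0.164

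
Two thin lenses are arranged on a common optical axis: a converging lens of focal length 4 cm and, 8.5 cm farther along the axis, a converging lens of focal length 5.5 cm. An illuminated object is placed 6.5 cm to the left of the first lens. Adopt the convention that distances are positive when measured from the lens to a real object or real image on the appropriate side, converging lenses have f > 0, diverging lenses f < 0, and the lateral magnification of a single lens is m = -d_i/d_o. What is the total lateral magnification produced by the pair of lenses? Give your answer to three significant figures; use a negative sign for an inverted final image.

Applying the thin-lens equation to the first lens, 1/4 = 1/6.5 + 1/d_i1, which gives d_i1 = 10.400 cm.
Its lateral magnification is m_1 = -d_i1/d_o1 = -(10.400)/6.5 = -1.6000.
This image would form 10.400 cm past lens 1, i.e. 1.900 cm beyond lens 2, so it is a virtual object for lens 2: d_o2 = 8.5 - 10.400 = -1.900 cm.
Applying the thin-lens equation again with f_2 = 5.5 cm and d_o2 = -1.900 cm gives d_i2 = 1.412 cm.
m_2 = -(1.412)/(-1.900) = 0.7432.
Overall magnification: m = m_1 m_2 = -1.1892.

-1.19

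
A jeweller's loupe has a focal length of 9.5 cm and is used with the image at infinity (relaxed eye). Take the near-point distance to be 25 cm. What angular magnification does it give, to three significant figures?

2.63

M = D/f = 25/9.5 = 2.632.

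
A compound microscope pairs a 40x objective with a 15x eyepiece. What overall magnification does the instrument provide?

The overall magnification of a compound microscope is the product of the objective and eyepiece magnifications:
M = M_obj x M_eye = 40 x 15 = 600.

600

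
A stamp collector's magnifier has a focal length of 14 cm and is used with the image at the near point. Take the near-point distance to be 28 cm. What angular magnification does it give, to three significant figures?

3.00

M = 1 + D/f = 1 + 28/14 = 3.000.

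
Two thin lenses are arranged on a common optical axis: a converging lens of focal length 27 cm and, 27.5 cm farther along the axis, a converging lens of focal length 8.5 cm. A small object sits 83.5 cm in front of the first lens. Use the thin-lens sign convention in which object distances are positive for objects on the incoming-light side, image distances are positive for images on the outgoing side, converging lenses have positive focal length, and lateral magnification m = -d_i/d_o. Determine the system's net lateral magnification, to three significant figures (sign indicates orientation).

Applying the thin-lens equation to the first lens, 1/27 = 1/83.5 + 1/d_i1, which gives d_i1 = 39.903 cm.
Its lateral magnification is m_1 = -d_i1/d_o1 = -(39.903)/83.5 = -0.4779.
This image would form 39.903 cm past lens 1, i.e. 12.403 cm beyond lens 2, so it is a virtual object for lens 2: d_o2 = 27.5 - 39.903 = -12.403 cm.
Applying the thin-lens equation again with f_2 = 8.5 cm and d_o2 = -12.403 cm gives d_i2 = 5.044 cm.
m_2 = -(5.044)/(-12.403) = 0.4066.
The system's lateral magnification is m_1 m_2 = (-0.4779)(0.4066) = -0.1943.

-0.194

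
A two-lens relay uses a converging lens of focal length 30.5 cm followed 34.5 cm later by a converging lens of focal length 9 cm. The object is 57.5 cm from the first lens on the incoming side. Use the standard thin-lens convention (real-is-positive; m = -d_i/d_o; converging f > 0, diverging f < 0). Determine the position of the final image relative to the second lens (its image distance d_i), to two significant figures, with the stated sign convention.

Applying the thin-lens equation to the first lens, 1/30.5 = 1/57.5 + 1/d_i1, which gives d_i1 = 64.954 cm.
This image would form 64.954 cm past lens 1, i.e. 30.454 cm beyond lens 2, so it is a virtual object for lens 2: d_o2 = 34.5 - 64.954 = -30.454 cm.
Applying the thin-lens equation again with f_2 = 9 cm and d_o2 = -30.454 cm gives d_i2 = 6.947 cm.

6.9 cm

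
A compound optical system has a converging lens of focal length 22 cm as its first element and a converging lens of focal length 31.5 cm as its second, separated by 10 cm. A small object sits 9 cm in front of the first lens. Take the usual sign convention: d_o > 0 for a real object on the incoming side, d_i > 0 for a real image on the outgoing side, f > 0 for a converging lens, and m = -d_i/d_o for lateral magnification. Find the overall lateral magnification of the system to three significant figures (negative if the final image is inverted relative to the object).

8.50

Lens 1: 1/d_i1 = 1/f_1 - 1/d_o1 = 1/22 - 1/9 = -0.06566 cm^-1, so d_i1 = -15.231 cm.
m_1 = -(-15.231)/9 = 1.6923.
With d_i1 < 0 the first image is virtual and lies on the object side; the object distance for lens 2 is d_o2 = 10 - (-15.231) = 25.231 cm.
Lens 2: 1/d_i2 = 1/f_2 - 1/d_o2 = 1/31.5 - 1/(25.231) = -0.00789 cm^-1, so d_i2 = -126.773 cm.
m_2 = -(-126.773)/(25.231) = 5.0245.
Overall magnification: m = m_1 m_2 = 8.5031.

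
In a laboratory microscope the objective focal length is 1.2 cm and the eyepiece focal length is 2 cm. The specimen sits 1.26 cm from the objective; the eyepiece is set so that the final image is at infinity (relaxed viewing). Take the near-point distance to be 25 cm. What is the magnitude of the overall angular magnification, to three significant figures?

250

Objective: 1/d_i = 1/f_obj - 1/d_o = 1/1.2 - 1/1.26 = 0.03968 cm^-1, so d_i = 25.200 cm.
m_obj = -d_i/d_o = -25.200/1.26 = -20.000.
Eyepiece angular magnification (image at infinity): M_eye = D/f_e = 25/2 = 12.500.
Overall M = m_obj x M_eye = (-20.000)(12.500) = -250.00.
|M| = 250.00.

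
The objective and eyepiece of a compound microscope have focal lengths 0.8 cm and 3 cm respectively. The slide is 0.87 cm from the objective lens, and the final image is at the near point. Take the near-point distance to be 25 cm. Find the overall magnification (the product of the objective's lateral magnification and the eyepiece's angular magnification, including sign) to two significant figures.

Objective: 1/d_i = 1/f_obj - 1/d_o = 1/0.8 - 1/0.87 = 0.10057 cm^-1, so d_i = 9.943 cm.
m_obj = -d_i/d_o = -9.943/0.87 = -11.429.
Eyepiece angular magnification (image at near point): M_eye = 1 + D/f_e = 1 + 25/3 = 9.333.
Overall M = m_obj x M_eye = (-11.429)(9.333) = -106.67.

-110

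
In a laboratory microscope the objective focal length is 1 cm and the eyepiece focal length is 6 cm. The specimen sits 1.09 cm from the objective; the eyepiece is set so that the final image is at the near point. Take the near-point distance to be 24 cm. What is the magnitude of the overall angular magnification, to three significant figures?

55.6

Objective: 1/d_i = 1/f_obj - 1/d_o = 1/1 - 1/1.09 = 0.08257 cm^-1, so d_i = 12.111 cm.
m_obj = -d_i/d_o = -12.111/1.09 = -11.111.
Eyepiece angular magnification (image at near point): M_eye = 1 + D/f_e = 1 + 24/6 = 5.000.
Overall M = m_obj x M_eye = (-11.111)(5.000) = -55.56.
|M| = 55.56.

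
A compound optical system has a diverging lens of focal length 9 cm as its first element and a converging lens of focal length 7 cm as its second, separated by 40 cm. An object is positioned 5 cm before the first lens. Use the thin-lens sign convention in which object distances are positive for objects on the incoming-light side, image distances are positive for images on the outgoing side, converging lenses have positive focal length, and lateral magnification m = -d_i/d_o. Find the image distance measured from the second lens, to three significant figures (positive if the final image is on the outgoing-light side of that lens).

8.35 cm

Applying the thin-lens equation to the first lens, 1/(-9) = 1/5 + 1/d_i1, which gives d_i1 = -3.214 cm.
With d_i1 < 0 the first image is virtual and lies on the object side; the object distance for lens 2 is d_o2 = 40 - (-3.214) = 43.214 cm.
Applying the thin-lens equation again with f_2 = 7 cm and d_o2 = 43.214 cm gives d_i2 = 8.353 cm.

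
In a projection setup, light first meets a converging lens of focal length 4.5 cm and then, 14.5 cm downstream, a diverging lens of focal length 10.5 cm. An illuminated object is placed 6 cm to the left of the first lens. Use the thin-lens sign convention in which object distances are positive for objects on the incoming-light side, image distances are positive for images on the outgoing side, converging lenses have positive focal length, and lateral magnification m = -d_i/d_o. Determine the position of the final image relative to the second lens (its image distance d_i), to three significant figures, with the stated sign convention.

Lens 1: 1/d_i1 = 1/f_1 - 1/d_o1 = 1/4.5 - 1/6 = 0.05556 cm^-1, so d_i1 = 18.000 cm.
Since 18.000 cm > 14.5 cm, the first image lies past the second lens and serves as a virtual object: d_o2 = L - d_i1 = -3.500 cm.
Lens 2: 1/d_i2 = 1/f_2 - 1/d_o2 = 1/(-10.5) - 1/(-3.500) = 0.19048 cm^-1, so d_i2 = 5.250 cm.

5.25 cm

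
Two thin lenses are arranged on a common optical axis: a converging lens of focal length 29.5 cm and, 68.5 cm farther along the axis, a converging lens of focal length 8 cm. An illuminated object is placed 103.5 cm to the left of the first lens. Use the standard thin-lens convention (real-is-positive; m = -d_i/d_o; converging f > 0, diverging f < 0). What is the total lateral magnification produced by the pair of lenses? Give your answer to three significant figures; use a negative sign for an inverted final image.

0.166

Lens 1: 1/d_i1 = 1/f_1 - 1/d_o1 = 1/29.5 - 1/103.5 = 0.02424 cm^-1, so d_i1 = 41.260 cm.
m_1 = -(41.260)/103.5 = -0.3986.
The intermediate image is 41.260 cm to the right of lens 1, so d_o2 = L - d_i1 = 68.5 - 41.260 = 27.240 cm.
Lens 2: 1/d_i2 = 1/f_2 - 1/d_o2 = 1/8 - 1/(27.240) = 0.08829 cm^-1, so d_i2 = 11.326 cm.
m_2 = -(11.326)/(27.240) = -0.4158.
Total m = m_1 x m_2 = (-0.3986)(-0.4158) = 0.1658.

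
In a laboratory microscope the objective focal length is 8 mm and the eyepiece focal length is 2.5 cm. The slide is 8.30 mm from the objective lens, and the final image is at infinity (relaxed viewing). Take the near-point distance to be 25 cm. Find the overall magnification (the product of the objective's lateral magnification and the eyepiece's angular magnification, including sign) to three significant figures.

Convert to cm: f_obj = 8 mm = 0.8 cm; d_o = 8.30 mm = 0.83 cm.
Objective: 1/d_i = 1/f_obj - 1/d_o = 1/0.8 - 1/0.83 = 0.04518 cm^-1, so d_i = 22.133 cm.
m_obj = -d_i/d_o = -22.133/0.83 = -26.667.
Eyepiece angular magnification (image at infinity): M_eye = D/f_e = 25/2.5 = 10.000.
Overall M = m_obj x M_eye = (-26.667)(10.000) = -266.67.

-267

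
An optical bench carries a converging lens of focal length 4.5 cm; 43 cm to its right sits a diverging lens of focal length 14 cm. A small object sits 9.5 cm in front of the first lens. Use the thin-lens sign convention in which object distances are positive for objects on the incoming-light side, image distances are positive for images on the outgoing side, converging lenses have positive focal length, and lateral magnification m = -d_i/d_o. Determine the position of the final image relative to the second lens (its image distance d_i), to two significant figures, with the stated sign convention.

-10 cm

Applying the thin-lens equation to the first lens, 1/4.5 = 1/9.5 + 1/d_i1, which gives d_i1 = 8.550 cm.
That image sits 34.450 cm in front of the second lens, so d_o2 = 34.450 cm.
Applying the thin-lens equation again with f_2 = -14 cm and d_o2 = 34.450 cm gives d_i2 = -9.955 cm.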